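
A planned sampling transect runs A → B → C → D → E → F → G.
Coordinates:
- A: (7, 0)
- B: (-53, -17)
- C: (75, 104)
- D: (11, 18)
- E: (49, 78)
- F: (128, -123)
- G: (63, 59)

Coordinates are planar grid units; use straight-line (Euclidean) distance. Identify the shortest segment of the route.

Leg distances:
A→B: 62.4
B→C: 176.1
C→D: 107.2
D→E: 71.0
E→F: 216.0
F→G: 193.3
The shortest leg is A–B at 62.4.

A–B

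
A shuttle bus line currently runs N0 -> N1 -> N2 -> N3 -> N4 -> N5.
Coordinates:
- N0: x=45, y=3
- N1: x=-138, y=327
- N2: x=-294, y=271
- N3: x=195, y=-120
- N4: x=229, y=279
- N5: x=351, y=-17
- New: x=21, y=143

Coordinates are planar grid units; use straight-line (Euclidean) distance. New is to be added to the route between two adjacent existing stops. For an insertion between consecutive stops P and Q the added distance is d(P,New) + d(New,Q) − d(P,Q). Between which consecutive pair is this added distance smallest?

Added distance for inserting New between each consecutive pair:
N0–N1: 13.1
N1–N2: 417.4
N2–N3: 29.3
N3–N4: 163.4
N4–N5: 295.1
Smallest added distance is 13.1, inserting between N0 and N1.

between N0 and N1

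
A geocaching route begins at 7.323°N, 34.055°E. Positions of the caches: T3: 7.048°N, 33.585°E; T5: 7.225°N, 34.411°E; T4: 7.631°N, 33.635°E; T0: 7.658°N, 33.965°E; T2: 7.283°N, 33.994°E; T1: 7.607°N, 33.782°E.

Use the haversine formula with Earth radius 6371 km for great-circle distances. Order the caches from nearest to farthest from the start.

T2, T0, T5, T1, T4, T3

Computing each great-circle distance from 7.323°N, 34.055°E:
T2 7.283°N, 33.994°E: 8.1 km
T0 7.658°N, 33.965°E: 38.5 km
T5 7.225°N, 34.411°E: 40.8 km
T1 7.607°N, 33.782°E: 43.6 km
T4 7.631°N, 33.635°E: 57.6 km
T3 7.048°N, 33.585°E: 60.2 km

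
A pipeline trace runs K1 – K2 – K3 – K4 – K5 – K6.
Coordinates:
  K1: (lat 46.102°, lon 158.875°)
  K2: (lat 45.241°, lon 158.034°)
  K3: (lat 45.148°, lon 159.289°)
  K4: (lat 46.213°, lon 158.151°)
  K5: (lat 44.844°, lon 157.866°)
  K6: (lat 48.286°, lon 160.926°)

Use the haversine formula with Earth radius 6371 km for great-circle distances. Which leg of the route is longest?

K5–K6

Leg distances:
K1→K2: 115.9 km
K2→K3: 98.9 km
K3→K4: 147.8 km
K4→K5: 153.8 km
K5→K6: 448.5 km
The longest leg is K5–K6 at 448.5 km.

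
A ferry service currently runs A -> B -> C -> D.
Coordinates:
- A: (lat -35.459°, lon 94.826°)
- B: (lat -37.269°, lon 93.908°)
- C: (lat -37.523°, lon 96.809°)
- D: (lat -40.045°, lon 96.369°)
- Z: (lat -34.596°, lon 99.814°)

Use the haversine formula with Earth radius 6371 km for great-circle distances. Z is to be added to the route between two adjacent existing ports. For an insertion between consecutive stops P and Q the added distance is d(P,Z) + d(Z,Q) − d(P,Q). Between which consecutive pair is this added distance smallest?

between B and C

Added distance for inserting Z between each consecutive pair:
A–B: 855.8 km
B–C: 774.1 km
C–D: 817.9 km
Smallest added distance is 774.1 km, inserting between B and C.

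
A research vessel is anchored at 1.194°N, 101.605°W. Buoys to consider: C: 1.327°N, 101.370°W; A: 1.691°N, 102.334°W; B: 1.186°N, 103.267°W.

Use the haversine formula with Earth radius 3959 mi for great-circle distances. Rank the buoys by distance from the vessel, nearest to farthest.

Computing each great-circle distance from 1.194°N, 101.605°W:
C 1.327°N, 101.370°W: 18.7 mi
A 1.691°N, 102.334°W: 61.0 mi
B 1.186°N, 103.267°W: 114.8 mi

C, A, B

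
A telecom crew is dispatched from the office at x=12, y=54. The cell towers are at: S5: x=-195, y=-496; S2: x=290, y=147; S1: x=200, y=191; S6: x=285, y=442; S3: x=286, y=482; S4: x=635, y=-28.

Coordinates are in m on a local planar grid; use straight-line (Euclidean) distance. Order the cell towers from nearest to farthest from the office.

Computing each straight-line distance from x=12, y=54:
S1 x=200, y=191: 232.6 m
S2 x=290, y=147: 293.1 m
S6 x=285, y=442: 474.4 m
S3 x=286, y=482: 508.2 m
S5 x=-195, y=-496: 587.7 m
S4 x=635, y=-28: 628.4 m

S1, S2, S6, S3, S5, S4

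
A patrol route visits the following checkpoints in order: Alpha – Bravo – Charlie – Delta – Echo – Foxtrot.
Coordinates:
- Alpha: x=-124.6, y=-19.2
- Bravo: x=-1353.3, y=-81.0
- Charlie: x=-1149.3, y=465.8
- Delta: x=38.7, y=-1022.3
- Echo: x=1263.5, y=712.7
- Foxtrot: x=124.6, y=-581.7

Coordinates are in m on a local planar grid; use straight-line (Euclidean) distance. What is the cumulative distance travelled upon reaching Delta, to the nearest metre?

3718 m

Leg distances:
Alpha→Bravo: 1230.3 m  (cumulative 1230.3 m)
Bravo→Charlie: 583.6 m  (cumulative 1813.9 m)
Charlie→Delta: 1904.1 m  (cumulative 3718.0 m)
Cumulative distance at Delta ≈ 3718 m.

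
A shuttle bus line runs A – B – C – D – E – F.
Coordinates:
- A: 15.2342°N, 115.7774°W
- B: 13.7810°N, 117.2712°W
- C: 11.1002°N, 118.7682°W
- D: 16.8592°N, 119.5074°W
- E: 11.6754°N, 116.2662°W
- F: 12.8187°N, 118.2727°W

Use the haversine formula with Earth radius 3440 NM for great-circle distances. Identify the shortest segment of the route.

A–B

Leg distances:
A→B: 123.1 NM
B→C: 183.3 NM
C→D: 348.4 NM
D→E: 363.9 NM
E→F: 136.3 NM
The shortest leg is A–B at 123.1 NM.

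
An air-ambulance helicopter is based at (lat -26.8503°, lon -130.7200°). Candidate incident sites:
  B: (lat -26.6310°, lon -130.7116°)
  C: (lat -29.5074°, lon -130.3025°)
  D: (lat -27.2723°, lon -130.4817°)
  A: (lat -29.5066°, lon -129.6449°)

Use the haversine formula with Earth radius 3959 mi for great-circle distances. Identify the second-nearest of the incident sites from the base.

D

Distance to each, sorted:
B: 15.2 mi
D: 32.6 mi
C: 185.4 mi
A: 194.9 mi
The second-nearest is D at 32.6 mi.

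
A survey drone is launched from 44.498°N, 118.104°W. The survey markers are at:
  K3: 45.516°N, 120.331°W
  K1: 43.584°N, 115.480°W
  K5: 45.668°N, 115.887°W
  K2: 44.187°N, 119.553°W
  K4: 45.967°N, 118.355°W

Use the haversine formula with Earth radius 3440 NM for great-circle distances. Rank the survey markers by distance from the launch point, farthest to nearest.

K1, K5, K3, K4, K2

Computing each great-circle distance from 44.498°N, 118.104°W:
K1 43.584°N, 115.480°W: 125.8 NM
K5 45.668°N, 115.887°W: 117.3 NM
K3 45.516°N, 120.331°W: 112.6 NM
K4 45.967°N, 118.355°W: 88.8 NM
K2 44.187°N, 119.553°W: 65.0 NM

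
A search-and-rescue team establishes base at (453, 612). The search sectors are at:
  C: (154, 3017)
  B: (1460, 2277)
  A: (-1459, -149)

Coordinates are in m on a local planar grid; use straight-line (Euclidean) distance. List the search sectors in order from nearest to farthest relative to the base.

Computing each straight-line distance from (453, 612):
B (1460, 2277): 1945.8 m
A (-1459, -149): 2057.9 m
C (154, 3017): 2423.5 m

B, A, C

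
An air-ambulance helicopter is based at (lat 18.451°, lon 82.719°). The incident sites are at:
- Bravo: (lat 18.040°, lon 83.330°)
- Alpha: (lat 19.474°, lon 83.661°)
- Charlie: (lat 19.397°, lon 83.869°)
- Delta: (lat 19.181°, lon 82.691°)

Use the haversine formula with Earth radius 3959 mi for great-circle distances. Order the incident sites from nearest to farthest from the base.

Distances from the base:
Bravo (lat 18.040°, lon 83.330°): 49.1 mi
Delta (lat 19.181°, lon 82.691°): 50.5 mi
Alpha (lat 19.474°, lon 83.661°): 93.7 mi
Charlie (lat 19.397°, lon 83.869°): 99.6 mi

Bravo, Delta, Alpha, Charlie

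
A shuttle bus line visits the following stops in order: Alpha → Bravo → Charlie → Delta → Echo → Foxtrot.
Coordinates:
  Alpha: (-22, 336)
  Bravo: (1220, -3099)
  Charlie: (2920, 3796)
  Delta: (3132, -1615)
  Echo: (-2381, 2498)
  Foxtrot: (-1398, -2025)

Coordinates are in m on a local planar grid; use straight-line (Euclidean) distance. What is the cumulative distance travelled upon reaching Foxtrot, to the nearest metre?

27676 m

Leg distances:
Alpha→Bravo: 3652.6 m  (cumulative 3652.6 m)
Bravo→Charlie: 7101.5 m  (cumulative 10754.1 m)
Charlie→Delta: 5415.2 m  (cumulative 16169.3 m)
Delta→Echo: 6878.2 m  (cumulative 23047.5 m)
Echo→Foxtrot: 4628.6 m  (cumulative 27676.1 m)
Cumulative distance at Foxtrot ≈ 27676 m.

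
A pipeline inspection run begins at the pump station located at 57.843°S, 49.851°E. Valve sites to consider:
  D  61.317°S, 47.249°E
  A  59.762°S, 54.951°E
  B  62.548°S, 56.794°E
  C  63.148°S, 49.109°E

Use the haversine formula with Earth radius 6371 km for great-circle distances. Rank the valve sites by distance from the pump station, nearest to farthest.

Distance from the pump station at 57.843°S, 49.851°E to each:
A 59.762°S, 54.951°E: 362.9 km
D 61.317°S, 47.249°E: 413.1 km
C 63.148°S, 49.109°E: 591.3 km
B 62.548°S, 56.794°E: 648.1 km

A, D, C, B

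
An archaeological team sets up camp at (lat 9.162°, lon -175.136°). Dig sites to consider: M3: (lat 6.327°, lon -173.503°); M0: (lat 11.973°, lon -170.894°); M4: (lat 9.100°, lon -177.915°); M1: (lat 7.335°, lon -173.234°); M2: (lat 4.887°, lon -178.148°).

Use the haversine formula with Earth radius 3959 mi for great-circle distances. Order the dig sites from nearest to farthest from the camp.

Distances from the camp:
M1 (lat 7.335°, lon -173.234°): 181.3 mi
M4 (lat 9.100°, lon -177.915°): 189.6 mi
M3 (lat 6.327°, lon -173.503°): 225.5 mi
M0 (lat 11.973°, lon -170.894°): 347.5 mi
M2 (lat 4.887°, lon -178.148°): 360.4 mi

M1, M4, M3, M0, M2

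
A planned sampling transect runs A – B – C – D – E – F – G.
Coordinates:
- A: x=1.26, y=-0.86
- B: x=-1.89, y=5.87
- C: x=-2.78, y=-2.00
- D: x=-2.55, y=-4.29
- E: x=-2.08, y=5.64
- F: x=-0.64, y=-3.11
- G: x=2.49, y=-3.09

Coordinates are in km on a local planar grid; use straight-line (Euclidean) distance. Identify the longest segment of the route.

Leg distances:
A→B: 7.4 km
B→C: 7.9 km
C→D: 2.3 km
D→E: 9.9 km
E→F: 8.9 km
F→G: 3.1 km
The longest leg is D–E at 9.9 km.

D–E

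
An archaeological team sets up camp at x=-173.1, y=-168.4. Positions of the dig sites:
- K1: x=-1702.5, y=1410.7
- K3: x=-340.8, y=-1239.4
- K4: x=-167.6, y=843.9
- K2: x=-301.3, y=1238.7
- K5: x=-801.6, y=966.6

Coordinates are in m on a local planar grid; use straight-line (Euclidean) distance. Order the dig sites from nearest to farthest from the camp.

Distances from the camp:
K4 x=-167.6, y=843.9: 1012.3 m
K3 x=-340.8, y=-1239.4: 1084.0 m
K5 x=-801.6, y=966.6: 1297.4 m
K2 x=-301.3, y=1238.7: 1412.9 m
K1 x=-1702.5, y=1410.7: 2198.3 m

K4, K3, K5, K2, K1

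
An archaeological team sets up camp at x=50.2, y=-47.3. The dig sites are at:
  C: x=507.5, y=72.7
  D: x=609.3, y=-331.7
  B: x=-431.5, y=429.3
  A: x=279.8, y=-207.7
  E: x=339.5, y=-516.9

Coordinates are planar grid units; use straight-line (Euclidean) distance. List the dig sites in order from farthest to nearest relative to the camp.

B, D, E, C, A

Distance from the camp at x=50.2, y=-47.3 to each:
B x=-431.5, y=429.3: 677.6
D x=609.3, y=-331.7: 627.3
E x=339.5, y=-516.9: 551.6
C x=507.5, y=72.7: 472.8
A x=279.8, y=-207.7: 280.1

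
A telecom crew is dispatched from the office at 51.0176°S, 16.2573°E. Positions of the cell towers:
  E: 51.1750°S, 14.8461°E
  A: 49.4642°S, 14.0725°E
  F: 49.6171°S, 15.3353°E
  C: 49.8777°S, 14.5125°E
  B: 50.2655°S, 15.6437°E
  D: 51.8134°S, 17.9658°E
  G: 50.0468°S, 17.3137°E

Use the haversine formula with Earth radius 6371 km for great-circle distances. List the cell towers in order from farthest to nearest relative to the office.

Distances from the office:
A 49.4642°S, 14.0725°E: 232.3 km
C 49.8777°S, 14.5125°E: 177.0 km
F 49.6171°S, 15.3353°E: 168.9 km
D 51.8134°S, 17.9658°E: 147.9 km
G 50.0468°S, 17.3137°E: 131.3 km
E 51.1750°S, 14.8461°E: 100.1 km
B 50.2655°S, 15.6437°E: 94.2 km

A, C, F, D, G, E, B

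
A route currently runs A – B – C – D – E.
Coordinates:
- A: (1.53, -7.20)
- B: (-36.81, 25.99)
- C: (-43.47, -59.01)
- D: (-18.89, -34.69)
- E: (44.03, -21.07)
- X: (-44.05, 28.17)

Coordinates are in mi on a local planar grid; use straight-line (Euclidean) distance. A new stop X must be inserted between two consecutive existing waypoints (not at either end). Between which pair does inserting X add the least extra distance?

between B and C

Added distance for inserting X between each consecutive pair:
A–B: 14.5 mi
B–C: 9.5 mi
C–D: 120.3 mi
D–E: 104.2 mi
Smallest added distance is 9.5 mi, inserting between B and C.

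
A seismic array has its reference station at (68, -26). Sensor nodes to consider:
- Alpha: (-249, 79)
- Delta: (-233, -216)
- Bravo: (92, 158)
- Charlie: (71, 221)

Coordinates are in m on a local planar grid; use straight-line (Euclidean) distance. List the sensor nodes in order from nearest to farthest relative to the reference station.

Computing each straight-line distance from (68, -26):
Bravo (92, 158): 185.6 m
Charlie (71, 221): 247.0 m
Alpha (-249, 79): 333.9 m
Delta (-233, -216): 356.0 m

Bravo, Charlie, Alpha, Delta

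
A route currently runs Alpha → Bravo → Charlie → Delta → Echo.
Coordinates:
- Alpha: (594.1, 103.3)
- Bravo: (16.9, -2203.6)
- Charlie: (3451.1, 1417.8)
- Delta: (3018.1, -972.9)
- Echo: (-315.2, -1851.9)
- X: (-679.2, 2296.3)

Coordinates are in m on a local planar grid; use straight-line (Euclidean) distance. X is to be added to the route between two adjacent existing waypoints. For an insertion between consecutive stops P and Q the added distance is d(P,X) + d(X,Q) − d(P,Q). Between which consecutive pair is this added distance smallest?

Added distance for inserting X between each consecutive pair:
Alpha–Bravo: 4711.3 m
Bravo–Charlie: 3785.3 m
Charlie–Delta: 6728.4 m
Delta–Echo: 5652.2 m
Smallest added distance is 3785.3 m, inserting between Bravo and Charlie.

between Bravo and Charlie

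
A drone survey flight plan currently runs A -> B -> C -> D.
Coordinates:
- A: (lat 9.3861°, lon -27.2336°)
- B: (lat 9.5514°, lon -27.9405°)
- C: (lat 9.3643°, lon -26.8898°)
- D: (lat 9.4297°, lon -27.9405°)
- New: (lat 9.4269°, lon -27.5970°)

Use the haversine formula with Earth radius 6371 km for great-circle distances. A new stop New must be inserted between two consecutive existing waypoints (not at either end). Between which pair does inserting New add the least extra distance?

Added distance for inserting New between each consecutive pair:
A–B: 0.6 km
B–C: 0.9 km
C–D: 0.1 km
Smallest added distance is 0.1 km, inserting between C and D.

between C and D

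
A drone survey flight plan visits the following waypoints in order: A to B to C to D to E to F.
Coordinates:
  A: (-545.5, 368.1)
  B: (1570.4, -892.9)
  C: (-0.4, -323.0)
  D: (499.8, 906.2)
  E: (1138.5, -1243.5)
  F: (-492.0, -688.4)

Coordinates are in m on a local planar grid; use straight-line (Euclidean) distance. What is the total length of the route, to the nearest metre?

9426 m

Leg distances:
A→B: 2463.2 m  (cumulative 2463.2 m)
B→C: 1671.0 m  (cumulative 4134.1 m)
C→D: 1327.1 m  (cumulative 5461.2 m)
D→E: 2242.6 m  (cumulative 7703.8 m)
E→F: 1722.4 m  (cumulative 9426.2 m)
Total route length ≈ 9426 m.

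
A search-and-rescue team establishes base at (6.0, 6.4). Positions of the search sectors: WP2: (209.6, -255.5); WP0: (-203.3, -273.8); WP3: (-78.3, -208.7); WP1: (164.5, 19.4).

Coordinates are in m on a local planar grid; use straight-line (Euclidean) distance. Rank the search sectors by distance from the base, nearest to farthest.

Distance from the base at (6.0, 6.4) to each:
WP1 (164.5, 19.4): 159.0 m
WP3 (-78.3, -208.7): 231.0 m
WP2 (209.6, -255.5): 331.7 m
WP0 (-203.3, -273.8): 349.7 m

WP1, WP3, WP2, WP0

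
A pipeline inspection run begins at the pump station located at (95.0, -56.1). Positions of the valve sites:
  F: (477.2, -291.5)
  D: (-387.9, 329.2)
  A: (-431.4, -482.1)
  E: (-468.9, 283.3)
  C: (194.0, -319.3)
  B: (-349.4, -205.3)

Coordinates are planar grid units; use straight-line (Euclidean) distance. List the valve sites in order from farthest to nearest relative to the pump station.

A, E, D, B, F, C

Distances from the pump station:
A (-431.4, -482.1): 677.2
E (-468.9, 283.3): 658.2
D (-387.9, 329.2): 617.8
B (-349.4, -205.3): 468.8
F (477.2, -291.5): 448.9
C (194.0, -319.3): 281.2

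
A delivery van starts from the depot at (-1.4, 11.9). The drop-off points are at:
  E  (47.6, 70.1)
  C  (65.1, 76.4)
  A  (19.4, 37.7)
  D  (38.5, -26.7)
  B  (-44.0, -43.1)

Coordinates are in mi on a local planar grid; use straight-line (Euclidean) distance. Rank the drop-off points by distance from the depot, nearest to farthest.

Distances from the depot:
A (19.4, 37.7): 33.1 mi
D (38.5, -26.7): 55.5 mi
B (-44.0, -43.1): 69.6 mi
E (47.6, 70.1): 76.1 mi
C (65.1, 76.4): 92.6 mi

A, D, B, E, C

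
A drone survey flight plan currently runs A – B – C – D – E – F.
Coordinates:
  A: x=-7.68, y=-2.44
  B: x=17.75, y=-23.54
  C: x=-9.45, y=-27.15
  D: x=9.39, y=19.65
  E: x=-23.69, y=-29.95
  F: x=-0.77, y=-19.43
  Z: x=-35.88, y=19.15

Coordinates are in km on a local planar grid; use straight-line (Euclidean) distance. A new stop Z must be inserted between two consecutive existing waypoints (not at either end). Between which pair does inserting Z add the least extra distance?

Added distance for inserting Z between each consecutive pair:
A–B: 71.0 km
B–C: 94.4 km
C–D: 48.1 km
D–E: 36.2 km
E–F: 77.5 km
Smallest added distance is 36.2 km, inserting between D and E.

between D and E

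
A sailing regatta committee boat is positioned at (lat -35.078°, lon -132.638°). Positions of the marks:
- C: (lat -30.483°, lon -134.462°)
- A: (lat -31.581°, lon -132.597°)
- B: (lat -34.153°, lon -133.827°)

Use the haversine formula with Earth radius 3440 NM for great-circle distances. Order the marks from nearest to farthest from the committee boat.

Distance from the committee boat at (lat -35.078°, lon -132.638°) to each:
B (lat -34.153°, lon -133.827°): 80.8 NM
A (lat -31.581°, lon -132.597°): 210.0 NM
C (lat -30.483°, lon -134.462°): 290.8 NM

B, A, C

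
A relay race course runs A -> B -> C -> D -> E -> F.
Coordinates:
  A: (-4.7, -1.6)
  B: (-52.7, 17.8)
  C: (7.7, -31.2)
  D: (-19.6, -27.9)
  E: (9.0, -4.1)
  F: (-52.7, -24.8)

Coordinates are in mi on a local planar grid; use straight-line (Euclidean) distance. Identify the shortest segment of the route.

Leg distances:
A→B: 51.8 mi
B→C: 77.8 mi
C→D: 27.5 mi
D→E: 37.2 mi
E→F: 65.1 mi
The shortest leg is C–D at 27.5 mi.

C–D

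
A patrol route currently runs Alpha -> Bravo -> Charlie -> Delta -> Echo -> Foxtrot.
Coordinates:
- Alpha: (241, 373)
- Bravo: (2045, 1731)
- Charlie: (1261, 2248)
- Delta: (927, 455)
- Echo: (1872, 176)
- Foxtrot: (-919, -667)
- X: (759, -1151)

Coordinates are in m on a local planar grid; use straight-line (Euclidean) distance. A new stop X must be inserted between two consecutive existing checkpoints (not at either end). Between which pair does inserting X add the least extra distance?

between Echo and Foxtrot

Added distance for inserting X between each consecutive pair:
Alpha–Bravo: 2507.5 m
Bravo–Charlie: 5652.7 m
Charlie–Delta: 3226.8 m
Delta–Echo: 2361.4 m
Echo–Foxtrot: 562.8 m
Smallest added distance is 562.8 m, inserting between Echo and Foxtrot.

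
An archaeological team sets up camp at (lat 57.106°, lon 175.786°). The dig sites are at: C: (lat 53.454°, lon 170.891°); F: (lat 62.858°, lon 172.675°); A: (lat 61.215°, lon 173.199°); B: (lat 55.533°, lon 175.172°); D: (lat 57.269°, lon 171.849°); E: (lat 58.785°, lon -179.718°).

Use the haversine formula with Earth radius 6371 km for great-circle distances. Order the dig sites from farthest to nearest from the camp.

F, C, A, E, D, B

Distance from the camp at (lat 57.106°, lon 175.786°) to each:
F (lat 62.858°, lon 172.675°): 662.4 km
C (lat 53.454°, lon 170.891°): 510.6 km
A (lat 61.215°, lon 173.199°): 480.0 km
E (lat 58.785°, lon -179.718°): 324.3 km
D (lat 57.269°, lon 171.849°): 237.9 km
B (lat 55.533°, lon 175.172°): 179.0 km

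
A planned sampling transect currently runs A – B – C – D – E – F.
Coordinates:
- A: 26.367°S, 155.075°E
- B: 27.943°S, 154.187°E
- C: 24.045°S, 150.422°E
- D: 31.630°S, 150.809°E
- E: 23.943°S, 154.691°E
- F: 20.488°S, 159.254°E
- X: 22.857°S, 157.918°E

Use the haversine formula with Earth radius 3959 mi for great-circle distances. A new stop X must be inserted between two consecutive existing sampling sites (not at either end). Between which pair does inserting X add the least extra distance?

Added distance for inserting X between each consecutive pair:
A–B: 600.9 mi
B–C: 547.0 mi
C–D: 704.2 mi
D–E: 383.0 mi
E–F: 25.7 mi
Smallest added distance is 25.7 mi, inserting between E and F.

between E and F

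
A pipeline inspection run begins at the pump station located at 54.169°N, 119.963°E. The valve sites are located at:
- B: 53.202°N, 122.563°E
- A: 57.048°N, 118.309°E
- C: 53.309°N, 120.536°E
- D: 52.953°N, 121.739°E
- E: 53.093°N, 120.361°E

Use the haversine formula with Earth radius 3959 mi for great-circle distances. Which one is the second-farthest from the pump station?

B

Distance to each, sorted:
A: 209.1 mi
B: 125.6 mi
D: 111.2 mi
E: 76.1 mi
C: 63.9 mi
The second-farthest is B at 125.6 mi.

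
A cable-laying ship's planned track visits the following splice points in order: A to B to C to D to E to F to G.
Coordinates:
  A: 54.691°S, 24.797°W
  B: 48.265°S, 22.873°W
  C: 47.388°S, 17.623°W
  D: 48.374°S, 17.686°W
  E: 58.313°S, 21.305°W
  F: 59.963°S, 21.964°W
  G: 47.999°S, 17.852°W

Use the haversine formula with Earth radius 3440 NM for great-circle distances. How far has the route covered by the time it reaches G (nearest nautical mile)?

2114 NM

Leg distances:
A→B: 392.4 NM  (cumulative 392.4 NM)
B→C: 218.0 NM  (cumulative 610.4 NM)
C→D: 59.3 NM  (cumulative 669.7 NM)
D→E: 610.4 NM  (cumulative 1280.1 NM)
E→F: 101.1 NM  (cumulative 1381.3 NM)
F→G: 732.5 NM  (cumulative 2113.7 NM)
Cumulative distance at G ≈ 2114 NM.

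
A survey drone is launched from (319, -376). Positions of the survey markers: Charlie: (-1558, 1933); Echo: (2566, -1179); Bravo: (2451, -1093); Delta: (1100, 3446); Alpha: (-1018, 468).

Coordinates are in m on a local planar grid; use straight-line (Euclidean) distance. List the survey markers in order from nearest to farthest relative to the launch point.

Computing each straight-line distance from (319, -376):
Alpha (-1018, 468): 1581.1 m
Bravo (2451, -1093): 2249.3 m
Echo (2566, -1179): 2386.2 m
Charlie (-1558, 1933): 2975.7 m
Delta (1100, 3446): 3901.0 m

Alpha, Bravo, Echo, Charlie, Delta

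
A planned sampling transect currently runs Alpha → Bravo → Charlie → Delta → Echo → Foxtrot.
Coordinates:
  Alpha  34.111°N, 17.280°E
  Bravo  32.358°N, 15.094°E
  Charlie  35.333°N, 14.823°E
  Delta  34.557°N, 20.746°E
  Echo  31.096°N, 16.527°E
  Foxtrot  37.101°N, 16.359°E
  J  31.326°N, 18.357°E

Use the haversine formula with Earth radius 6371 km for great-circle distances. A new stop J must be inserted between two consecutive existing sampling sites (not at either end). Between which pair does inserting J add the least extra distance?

between Delta and Echo

Added distance for inserting J between each consecutive pair:
Alpha–Bravo: 372.9 km
Bravo–Charlie: 550.5 km
Charlie–Delta: 429.5 km
Delta–Echo: 47.9 km
Echo–Foxtrot: 175.9 km
Smallest added distance is 47.9 km, inserting between Delta and Echo.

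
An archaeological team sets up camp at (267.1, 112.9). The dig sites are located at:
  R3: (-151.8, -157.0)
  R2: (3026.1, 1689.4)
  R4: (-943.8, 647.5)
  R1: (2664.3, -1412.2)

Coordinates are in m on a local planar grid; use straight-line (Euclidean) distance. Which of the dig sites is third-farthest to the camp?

Distances from the camp ((267.1, 112.9)):
R2: 3177.6 m
R1: 2841.2 m
R4: 1323.7 m
R3: 498.3 m
The third-farthest is R4 at 1323.7 m.

R4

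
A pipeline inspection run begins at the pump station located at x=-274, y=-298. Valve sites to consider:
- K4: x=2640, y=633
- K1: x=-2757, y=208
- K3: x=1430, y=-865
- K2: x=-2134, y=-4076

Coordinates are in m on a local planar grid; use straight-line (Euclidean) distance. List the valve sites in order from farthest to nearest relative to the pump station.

Computing each straight-line distance from x=-274, y=-298:
K2 x=-2134, y=-4076: 4211.0 m
K4 x=2640, y=633: 3059.1 m
K1 x=-2757, y=208: 2534.0 m
K3 x=1430, y=-865: 1795.9 m

K2, K4, K1, K3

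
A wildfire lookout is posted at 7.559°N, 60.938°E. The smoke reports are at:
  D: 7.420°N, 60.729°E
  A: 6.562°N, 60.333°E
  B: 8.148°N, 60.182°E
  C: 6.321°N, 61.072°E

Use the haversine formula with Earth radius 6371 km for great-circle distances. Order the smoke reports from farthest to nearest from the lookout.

Computing each great-circle distance from 7.559°N, 60.938°E:
C 6.321°N, 61.072°E: 138.5 km
A 6.562°N, 60.333°E: 129.4 km
B 8.148°N, 60.182°E: 105.9 km
D 7.420°N, 60.729°E: 27.7 km

C, A, B, D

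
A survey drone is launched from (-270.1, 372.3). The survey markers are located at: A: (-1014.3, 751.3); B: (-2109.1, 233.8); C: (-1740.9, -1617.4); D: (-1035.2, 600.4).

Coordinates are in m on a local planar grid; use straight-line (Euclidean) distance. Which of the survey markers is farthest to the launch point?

Distances from the launch point ((-270.1, 372.3)):
C: 2474.3 m
B: 1844.2 m
A: 835.1 m
D: 798.4 m
The farthest is C at 2474.3 m.

C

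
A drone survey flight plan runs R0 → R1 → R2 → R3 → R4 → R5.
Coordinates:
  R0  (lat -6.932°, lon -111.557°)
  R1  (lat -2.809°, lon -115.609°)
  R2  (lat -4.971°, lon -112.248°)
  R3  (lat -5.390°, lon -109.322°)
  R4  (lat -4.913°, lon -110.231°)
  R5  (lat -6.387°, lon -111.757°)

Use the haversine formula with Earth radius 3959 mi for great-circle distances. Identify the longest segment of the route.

R0–R1

Leg distances:
R0→R1: 398.7 mi
R1→R2: 275.7 mi
R2→R3: 203.4 mi
R3→R4: 70.7 mi
R4→R5: 146.2 mi
The longest leg is R0–R1 at 398.7 mi.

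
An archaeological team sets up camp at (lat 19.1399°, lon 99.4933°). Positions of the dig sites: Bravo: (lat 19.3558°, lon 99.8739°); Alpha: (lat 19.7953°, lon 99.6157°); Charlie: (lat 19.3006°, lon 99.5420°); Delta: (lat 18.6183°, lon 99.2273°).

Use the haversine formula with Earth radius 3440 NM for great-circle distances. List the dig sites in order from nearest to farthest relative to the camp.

Distance from the camp at (lat 19.1399°, lon 99.4933°) to each:
Charlie (lat 19.3006°, lon 99.5420°): 10.0 NM
Bravo (lat 19.3558°, lon 99.8739°): 25.2 NM
Delta (lat 18.6183°, lon 99.2273°): 34.8 NM
Alpha (lat 19.7953°, lon 99.6157°): 40.0 NM

Charlie, Bravo, Delta, Alpha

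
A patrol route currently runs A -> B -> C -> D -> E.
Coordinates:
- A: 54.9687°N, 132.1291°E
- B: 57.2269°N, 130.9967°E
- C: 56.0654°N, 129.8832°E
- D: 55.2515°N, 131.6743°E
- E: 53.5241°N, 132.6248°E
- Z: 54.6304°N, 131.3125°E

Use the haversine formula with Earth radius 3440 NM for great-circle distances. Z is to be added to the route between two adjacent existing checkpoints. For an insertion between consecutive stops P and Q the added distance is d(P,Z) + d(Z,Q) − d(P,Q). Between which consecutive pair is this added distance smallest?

between D and E

Added distance for inserting Z between each consecutive pair:
A–B: 50.3 NM
B–C: 176.4 NM
C–D: 60.4 NM
D–E: 11.3 NM
Smallest added distance is 11.3 NM, inserting between D and E.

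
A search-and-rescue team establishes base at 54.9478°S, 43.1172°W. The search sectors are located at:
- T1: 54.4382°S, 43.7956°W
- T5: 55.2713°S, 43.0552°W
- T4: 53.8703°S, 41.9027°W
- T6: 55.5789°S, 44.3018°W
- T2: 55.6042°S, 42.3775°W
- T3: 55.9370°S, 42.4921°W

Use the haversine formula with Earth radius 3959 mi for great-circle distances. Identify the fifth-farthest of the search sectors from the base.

T1

Distance to each, sorted:
T4: 89.0 mi
T3: 72.6 mi
T6: 63.8 mi
T2: 53.9 mi
T1: 44.4 mi
T5: 22.5 mi
The fifth-farthest is T1 at 44.4 mi.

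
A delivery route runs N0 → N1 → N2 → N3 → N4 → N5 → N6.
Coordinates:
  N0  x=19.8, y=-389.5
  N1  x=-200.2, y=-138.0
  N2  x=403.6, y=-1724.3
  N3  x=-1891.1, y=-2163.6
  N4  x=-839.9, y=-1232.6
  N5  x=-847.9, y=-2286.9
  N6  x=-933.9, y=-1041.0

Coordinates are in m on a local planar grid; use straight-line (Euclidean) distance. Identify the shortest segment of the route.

Leg distances:
N0→N1: 334.1 m
N1→N2: 1697.3 m
N2→N3: 2336.4 m
N3→N4: 1404.2 m
N4→N5: 1054.3 m
N5→N6: 1248.9 m
The shortest leg is N0–N1 at 334.1 m.

N0–N1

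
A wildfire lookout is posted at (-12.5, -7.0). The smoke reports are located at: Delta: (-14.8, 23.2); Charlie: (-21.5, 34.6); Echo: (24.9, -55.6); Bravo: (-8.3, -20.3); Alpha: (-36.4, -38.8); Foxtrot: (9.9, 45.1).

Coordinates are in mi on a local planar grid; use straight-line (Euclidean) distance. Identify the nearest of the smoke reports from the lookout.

Distance to each, sorted:
Bravo: 13.9 mi
Delta: 30.3 mi
Alpha: 39.8 mi
Charlie: 42.6 mi
Foxtrot: 56.7 mi
Echo: 61.3 mi
The nearest is Bravo at 13.9 mi.

Bravo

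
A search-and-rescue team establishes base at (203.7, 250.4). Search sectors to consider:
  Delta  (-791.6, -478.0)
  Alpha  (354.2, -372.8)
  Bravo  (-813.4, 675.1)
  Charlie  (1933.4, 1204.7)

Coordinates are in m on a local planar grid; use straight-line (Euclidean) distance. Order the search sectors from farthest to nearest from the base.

Charlie, Delta, Bravo, Alpha

Distance from the base at (203.7, 250.4) to each:
Charlie (1933.4, 1204.7): 1975.5 m
Delta (-791.6, -478.0): 1233.4 m
Bravo (-813.4, 675.1): 1102.2 m
Alpha (354.2, -372.8): 641.1 m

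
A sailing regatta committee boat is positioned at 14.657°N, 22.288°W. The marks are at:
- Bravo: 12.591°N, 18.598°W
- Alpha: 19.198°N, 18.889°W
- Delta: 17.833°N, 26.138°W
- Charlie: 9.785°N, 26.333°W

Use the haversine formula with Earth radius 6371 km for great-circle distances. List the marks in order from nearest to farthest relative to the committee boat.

Bravo, Delta, Alpha, Charlie

Distances from the committee boat:
Bravo 12.591°N, 18.598°W: 460.2 km
Delta 17.833°N, 26.138°W: 541.8 km
Alpha 19.198°N, 18.889°W: 621.0 km
Charlie 9.785°N, 26.333°W: 697.6 km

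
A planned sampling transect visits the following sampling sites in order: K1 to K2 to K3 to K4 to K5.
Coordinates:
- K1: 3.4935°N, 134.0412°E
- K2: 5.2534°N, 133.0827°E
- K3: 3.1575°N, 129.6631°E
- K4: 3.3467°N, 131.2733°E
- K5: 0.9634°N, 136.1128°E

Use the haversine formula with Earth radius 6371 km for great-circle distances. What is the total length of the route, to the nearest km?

Leg distances:
K1→K2: 222.7 km  (cumulative 222.7 km)
K2→K3: 445.1 km  (cumulative 667.8 km)
K3→K4: 180.0 km  (cumulative 847.8 km)
K4→K5: 599.5 km  (cumulative 1447.2 km)
Total route length ≈ 1447 km.

1447 km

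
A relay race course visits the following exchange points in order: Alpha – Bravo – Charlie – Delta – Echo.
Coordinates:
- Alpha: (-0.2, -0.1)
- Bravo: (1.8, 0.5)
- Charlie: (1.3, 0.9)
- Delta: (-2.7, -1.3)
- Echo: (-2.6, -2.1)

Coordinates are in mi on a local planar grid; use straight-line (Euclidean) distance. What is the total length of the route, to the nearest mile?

8 mi

Leg distances:
Alpha→Bravo: 2.1 mi  (cumulative 2.1 mi)
Bravo→Charlie: 0.6 mi  (cumulative 2.7 mi)
Charlie→Delta: 4.6 mi  (cumulative 7.3 mi)
Delta→Echo: 0.8 mi  (cumulative 8.1 mi)
Total route length ≈ 8 mi.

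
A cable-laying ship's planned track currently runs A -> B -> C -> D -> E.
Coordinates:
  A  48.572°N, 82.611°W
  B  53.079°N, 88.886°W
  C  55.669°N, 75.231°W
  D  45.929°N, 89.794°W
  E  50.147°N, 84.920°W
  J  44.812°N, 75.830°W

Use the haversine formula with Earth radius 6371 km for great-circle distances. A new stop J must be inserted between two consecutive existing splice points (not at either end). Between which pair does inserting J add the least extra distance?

Added distance for inserting J between each consecutive pair:
A–B: 1318.3 km
B–C: 1600.3 km
C–D: 820.1 km
D–E: 1407.6 km
Smallest added distance is 820.1 km, inserting between C and D.

between C and D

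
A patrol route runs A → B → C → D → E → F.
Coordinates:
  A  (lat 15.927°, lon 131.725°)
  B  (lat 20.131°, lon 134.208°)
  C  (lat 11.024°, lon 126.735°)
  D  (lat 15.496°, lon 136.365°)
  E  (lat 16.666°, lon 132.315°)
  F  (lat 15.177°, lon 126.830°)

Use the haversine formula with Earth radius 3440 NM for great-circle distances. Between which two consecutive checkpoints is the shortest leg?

Leg distances:
A→B: 289.5 NM
B→C: 696.6 NM
C→D: 623.4 NM
D→E: 244.0 NM
E→F: 329.0 NM
The shortest leg is D–E at 244.0 NM.

D–E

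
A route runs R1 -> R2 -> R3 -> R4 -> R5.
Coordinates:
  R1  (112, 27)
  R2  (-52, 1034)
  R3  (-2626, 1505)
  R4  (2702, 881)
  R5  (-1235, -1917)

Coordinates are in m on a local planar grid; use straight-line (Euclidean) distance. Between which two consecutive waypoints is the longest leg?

R3–R4

Leg distances:
R1→R2: 1020.3 m
R2→R3: 2616.7 m
R3→R4: 5364.4 m
R4→R5: 4830.0 m
The longest leg is R3–R4 at 5364.4 m.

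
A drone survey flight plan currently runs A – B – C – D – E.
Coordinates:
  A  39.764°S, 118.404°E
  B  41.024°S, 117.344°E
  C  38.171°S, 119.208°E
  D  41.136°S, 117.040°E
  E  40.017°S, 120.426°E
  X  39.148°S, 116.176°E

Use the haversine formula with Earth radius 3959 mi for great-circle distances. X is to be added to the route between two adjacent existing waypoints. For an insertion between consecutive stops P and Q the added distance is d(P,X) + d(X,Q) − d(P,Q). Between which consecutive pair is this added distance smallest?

between C and D

Added distance for inserting X between each consecutive pair:
A–B: 166.4 mi
B–C: 99.9 mi
C–D: 86.6 mi
D–E: 185.1 mi
Smallest added distance is 86.6 mi, inserting between C and D.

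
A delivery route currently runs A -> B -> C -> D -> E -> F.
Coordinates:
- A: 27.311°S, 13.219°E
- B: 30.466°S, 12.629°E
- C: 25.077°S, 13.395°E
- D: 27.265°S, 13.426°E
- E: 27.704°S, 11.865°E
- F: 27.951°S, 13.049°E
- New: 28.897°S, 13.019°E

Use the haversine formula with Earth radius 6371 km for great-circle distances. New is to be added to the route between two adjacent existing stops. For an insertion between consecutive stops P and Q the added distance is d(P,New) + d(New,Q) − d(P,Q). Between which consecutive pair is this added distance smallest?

between A and B

Added distance for inserting New between each consecutive pair:
A–B: 0.4 km
B–C: 0.9 km
C–D: 368.9 km
D–E: 198.5 km
E–F: 159.9 km
Smallest added distance is 0.4 km, inserting between A and B.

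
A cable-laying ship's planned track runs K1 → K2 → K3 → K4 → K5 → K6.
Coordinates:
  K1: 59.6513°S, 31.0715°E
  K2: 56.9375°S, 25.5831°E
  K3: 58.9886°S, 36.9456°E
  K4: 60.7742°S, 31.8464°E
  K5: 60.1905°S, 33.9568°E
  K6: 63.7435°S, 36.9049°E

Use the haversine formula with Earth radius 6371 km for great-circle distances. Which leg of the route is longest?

Leg distances:
K1→K2: 440.1 km
K2→K3: 706.9 km
K3→K4: 346.8 km
K4→K5: 132.6 km
K5→K6: 423.9 km
The longest leg is K2–K3 at 706.9 km.

K2–K3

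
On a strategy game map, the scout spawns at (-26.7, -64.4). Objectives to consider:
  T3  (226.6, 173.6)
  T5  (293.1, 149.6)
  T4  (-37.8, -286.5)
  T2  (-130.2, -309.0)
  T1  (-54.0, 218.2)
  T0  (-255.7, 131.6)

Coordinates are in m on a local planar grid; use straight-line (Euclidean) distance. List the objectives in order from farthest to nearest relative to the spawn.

T5, T3, T0, T1, T2, T4

Distances from the spawn:
T5 (293.1, 149.6): 384.8 m
T3 (226.6, 173.6): 347.6 m
T0 (-255.7, 131.6): 301.4 m
T1 (-54.0, 218.2): 283.9 m
T2 (-130.2, -309.0): 265.6 m
T4 (-37.8, -286.5): 222.4 m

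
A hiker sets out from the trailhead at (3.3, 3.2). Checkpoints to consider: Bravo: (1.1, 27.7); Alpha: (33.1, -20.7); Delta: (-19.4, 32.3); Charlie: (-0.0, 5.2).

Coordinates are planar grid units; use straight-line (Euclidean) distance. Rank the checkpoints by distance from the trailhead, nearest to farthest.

Charlie, Bravo, Delta, Alpha

Computing each straight-line distance from (3.3, 3.2):
Charlie (-0.0, 5.2): 3.9
Bravo (1.1, 27.7): 24.6
Delta (-19.4, 32.3): 36.9
Alpha (33.1, -20.7): 38.2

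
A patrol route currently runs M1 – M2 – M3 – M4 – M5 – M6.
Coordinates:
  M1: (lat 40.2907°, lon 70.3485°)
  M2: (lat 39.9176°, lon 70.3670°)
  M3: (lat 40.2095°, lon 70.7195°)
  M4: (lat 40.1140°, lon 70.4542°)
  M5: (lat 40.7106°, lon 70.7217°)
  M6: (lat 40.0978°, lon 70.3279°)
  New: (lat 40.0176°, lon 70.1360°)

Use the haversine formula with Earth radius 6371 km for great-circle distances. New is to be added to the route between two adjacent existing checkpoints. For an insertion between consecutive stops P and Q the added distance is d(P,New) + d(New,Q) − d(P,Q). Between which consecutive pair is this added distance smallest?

Added distance for inserting New between each consecutive pair:
M1–M2: 16.4 km
M2–M3: 32.4 km
M3–M4: 58.2 km
M4–M5: 50.7 km
M5–M6: 34.4 km
Smallest added distance is 16.4 km, inserting between M1 and M2.

between M1 and M2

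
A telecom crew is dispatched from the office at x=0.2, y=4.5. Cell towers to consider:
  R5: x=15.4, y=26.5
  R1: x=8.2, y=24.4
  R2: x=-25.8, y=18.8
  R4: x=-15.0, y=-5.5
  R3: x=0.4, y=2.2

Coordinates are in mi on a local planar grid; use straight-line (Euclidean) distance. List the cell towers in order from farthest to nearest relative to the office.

R2, R5, R1, R4, R3

Computing each straight-line distance from x=0.2, y=4.5:
R2 x=-25.8, y=18.8: 29.7 mi
R5 x=15.4, y=26.5: 26.7 mi
R1 x=8.2, y=24.4: 21.4 mi
R4 x=-15.0, y=-5.5: 18.2 mi
R3 x=0.4, y=2.2: 2.3 mi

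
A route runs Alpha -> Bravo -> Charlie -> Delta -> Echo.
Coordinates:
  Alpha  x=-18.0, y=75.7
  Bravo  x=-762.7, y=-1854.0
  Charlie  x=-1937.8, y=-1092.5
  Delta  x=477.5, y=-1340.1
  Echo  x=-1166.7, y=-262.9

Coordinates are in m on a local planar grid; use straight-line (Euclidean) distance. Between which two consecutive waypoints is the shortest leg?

Bravo–Charlie

Leg distances:
Alpha→Bravo: 2068.4 m
Bravo→Charlie: 1400.3 m
Charlie→Delta: 2428.0 m
Delta→Echo: 1965.6 m
The shortest leg is Bravo–Charlie at 1400.3 m.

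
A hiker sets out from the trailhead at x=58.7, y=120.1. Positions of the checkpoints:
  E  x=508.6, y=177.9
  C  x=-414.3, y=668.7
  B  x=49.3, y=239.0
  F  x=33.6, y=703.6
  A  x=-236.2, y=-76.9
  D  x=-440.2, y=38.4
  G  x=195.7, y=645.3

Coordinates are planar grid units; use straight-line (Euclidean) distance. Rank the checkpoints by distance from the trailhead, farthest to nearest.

Distance from the trailhead at x=58.7, y=120.1 to each:
C x=-414.3, y=668.7: 724.4
F x=33.6, y=703.6: 584.0
G x=195.7, y=645.3: 542.8
D x=-440.2, y=38.4: 505.5
E x=508.6, y=177.9: 453.6
A x=-236.2, y=-76.9: 354.6
B x=49.3, y=239.0: 119.3

C, F, G, D, E, A, B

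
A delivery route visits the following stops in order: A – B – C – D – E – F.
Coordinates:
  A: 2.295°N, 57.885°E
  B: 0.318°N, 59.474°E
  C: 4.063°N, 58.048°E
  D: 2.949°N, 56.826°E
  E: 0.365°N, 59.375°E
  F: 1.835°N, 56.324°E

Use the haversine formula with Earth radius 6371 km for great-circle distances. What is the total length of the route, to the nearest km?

Leg distances:
A→B: 282.0 km  (cumulative 282.0 km)
B→C: 445.5 km  (cumulative 727.5 km)
C→D: 183.7 km  (cumulative 911.2 km)
D→E: 403.5 km  (cumulative 1314.7 km)
E→F: 376.5 km  (cumulative 1691.2 km)
Total route length ≈ 1691 km.

1691 km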